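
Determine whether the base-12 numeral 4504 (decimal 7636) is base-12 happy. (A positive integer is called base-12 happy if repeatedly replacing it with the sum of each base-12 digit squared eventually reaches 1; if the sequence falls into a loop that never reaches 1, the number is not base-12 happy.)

not base-12 happy

7636 = (4,5,0,4)_12 → 4² + 5² + 0² + 4² = 16 + 25 + 0 + 16 = 57
57 = (4,9)_12 → 4² + 9² = 16 + 81 = 97
97 = (8,1)_12 → 8² + 1² = 64 + 1 = 65
65 = (5,5)_12 → 5² + 5² = 25 + 25 = 50
50 = (4,2)_12 → 4² + 2² = 16 + 4 = 20
20 = (1,8)_12 → 1² + 8² = 1 + 64 = 65  — 65 already seen; the sequence cycles without reaching 1.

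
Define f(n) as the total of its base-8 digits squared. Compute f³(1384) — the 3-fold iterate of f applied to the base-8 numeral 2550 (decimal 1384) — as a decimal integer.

1384 = (2,5,5,0)_8 → 2² + 5² + 5² + 0² = 54
54 = (6,6)_8 → 6² + 6² = 72
72 = (1,1,0)_8 → 1² + 1² + 0² = 2

2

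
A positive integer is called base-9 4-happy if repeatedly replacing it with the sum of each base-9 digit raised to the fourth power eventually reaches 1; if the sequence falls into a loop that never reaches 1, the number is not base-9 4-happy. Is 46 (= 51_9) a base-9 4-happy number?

46 = (5,1)_9 → 5⁴ + 1⁴ = 626
626 = (7,6,5)_9 → 7⁴ + 6⁴ + 5⁴ = 4322
4322 = (5,8,3,2)_9 → 5⁴ + 8⁴ + 3⁴ + 2⁴ = 4818
4818 = (6,5,4,3)_9 → 6⁴ + 5⁴ + 4⁴ + 3⁴ = 2258
2258 = (3,0,7,8)_9 → 3⁴ + 0⁴ + 7⁴ + 8⁴ = 6578
6578 = (1,0,0,1,8)_9 → 1⁴ + 0⁴ + 0⁴ + 1⁴ + 8⁴ = 4098
4098 = (5,5,5,3)_9 → 5⁴ + 5⁴ + 5⁴ + 3⁴ = 1956
1956 = (2,6,1,3)_9 → 2⁴ + 6⁴ + 1⁴ + 3⁴ = 1394
1394 = (1,8,1,8)_9 → 1⁴ + 8⁴ + 1⁴ + 8⁴ = 8194
8194 = (1,2,2,1,4)_9 → 1⁴ + 2⁴ + 2⁴ + 1⁴ + 4⁴ = 290
290 = (3,5,2)_9 → 3⁴ + 5⁴ + 2⁴ = 722
722 = (8,8,2)_9 → 8⁴ + 8⁴ + 2⁴ = 8208
8208 = (1,2,2,3,0)_9 → 1⁴ + 2⁴ + 2⁴ + 3⁴ + 0⁴ = 114
114 = (1,3,6)_9 → 1⁴ + 3⁴ + 6⁴ = 1378
1378 = (1,8,0,1)_9 → 1⁴ + 8⁴ + 0⁴ + 1⁴ = 4098  — 4098 already seen; the sequence cycles without reaching 1.

not base-9 4-happy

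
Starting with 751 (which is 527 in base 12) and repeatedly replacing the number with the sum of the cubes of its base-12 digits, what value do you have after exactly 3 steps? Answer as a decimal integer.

1366

751 = (5,2,7)_12 → 5³ + 2³ + 7³ = 125 + 8 + 343 = 476
476 = (3,3,8)_12 → 3³ + 3³ + 8³ = 27 + 27 + 512 = 566
566 = (3,11,2)_12 → 3³ + 11³ + 2³ = 27 + 1331 + 8 = 1366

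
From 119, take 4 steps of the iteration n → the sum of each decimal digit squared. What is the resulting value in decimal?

89

119 → 1² + 1² + 9² = 83
83 → 8² + 3² = 73
73 → 7² + 3² = 58
58 → 5² + 8² = 89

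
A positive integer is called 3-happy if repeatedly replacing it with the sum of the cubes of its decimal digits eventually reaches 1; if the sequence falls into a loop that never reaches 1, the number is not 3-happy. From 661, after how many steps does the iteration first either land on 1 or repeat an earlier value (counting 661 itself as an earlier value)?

661 → 6³ + 6³ + 1³ = 433
433 → 4³ + 3³ + 3³ = 118
118 → 1³ + 1³ + 8³ = 514
514 → 5³ + 1³ + 4³ = 190
190 → 1³ + 9³ + 0³ = 730
730 → 7³ + 3³ + 0³ = 370
370 → 3³ + 7³ + 0³ = 370  — 370 repeats.
That took 7 steps.

7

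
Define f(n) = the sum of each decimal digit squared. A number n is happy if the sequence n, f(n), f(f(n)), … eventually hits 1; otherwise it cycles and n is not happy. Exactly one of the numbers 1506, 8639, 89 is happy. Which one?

1506: 1506 → 62 → 40 → 16 → 37 → 58 → 89 → 145 → 42 → 20 → 4 → 16  — repeats 16 (not happy)
8639: 8639 → 190 → 82 → 68 → 100 → 1  — reaches 1 (happy)
89: 89 → 145 → 42 → 20 → 4 → 16 → 37 → 58 → 89  — repeats 89 (not happy)

8639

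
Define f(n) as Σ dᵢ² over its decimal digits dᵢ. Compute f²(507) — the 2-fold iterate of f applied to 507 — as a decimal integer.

65

507 → 5² + 0² + 7² = 25 + 0 + 49 = 74
74 → 7² + 4² = 49 + 16 = 65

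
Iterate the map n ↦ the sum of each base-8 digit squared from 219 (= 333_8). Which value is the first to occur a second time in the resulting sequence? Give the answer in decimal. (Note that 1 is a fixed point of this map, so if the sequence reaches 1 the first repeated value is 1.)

1

219 = (3,3,3)_8 → 3² + 3² + 3² = 9 + 9 + 9 = 27
27 = (3,3)_8 → 3² + 3² = 9 + 9 = 18
18 = (2,2)_8 → 2² + 2² = 4 + 4 = 8
8 = (1,0)_8 → 1² + 0² = 1 + 0 = 1  — reached the fixed point 1.
1 → 1, so 1 is the first repeated value.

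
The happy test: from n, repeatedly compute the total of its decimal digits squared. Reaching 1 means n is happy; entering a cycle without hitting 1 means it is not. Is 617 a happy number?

617 → 86
86 → 100
100 → 1  — reached 1.

happy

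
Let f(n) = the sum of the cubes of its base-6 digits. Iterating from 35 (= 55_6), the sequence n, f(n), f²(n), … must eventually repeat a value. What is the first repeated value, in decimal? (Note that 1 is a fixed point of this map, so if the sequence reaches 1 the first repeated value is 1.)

190

35 = (5,5)_6 → 250
250 = (1,0,5,4)_6 → 190
190 = (5,1,4)_6 → 190  — 190 already appeared earlier.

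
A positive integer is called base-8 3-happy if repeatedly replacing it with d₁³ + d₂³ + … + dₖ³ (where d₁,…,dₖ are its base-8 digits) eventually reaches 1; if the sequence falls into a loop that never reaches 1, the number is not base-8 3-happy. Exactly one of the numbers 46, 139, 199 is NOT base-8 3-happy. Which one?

46: 46 → 341 → 258 → 72 → 2 → 8 → 1  — reaches 1 (base-8 3-happy)
139: 139 → 36 → 128 → 8 → 1  — reaches 1 (base-8 3-happy)
199: 199 → 370 → 349 → 277 → 197 → 152 → 35 → 91 → 55 → 559 → 469 → 476 → 434 → 440 → 559  — repeats 559 (not base-8 3-happy)

199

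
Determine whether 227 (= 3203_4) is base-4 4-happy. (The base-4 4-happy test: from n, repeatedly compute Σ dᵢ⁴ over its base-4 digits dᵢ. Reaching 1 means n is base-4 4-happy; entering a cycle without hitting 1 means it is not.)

not base-4 4-happy

227 = (3,2,0,3)_4 → 3⁴ + 2⁴ + 0⁴ + 3⁴ = 178
178 = (2,3,0,2)_4 → 2⁴ + 3⁴ + 0⁴ + 2⁴ = 113
113 = (1,3,0,1)_4 → 1⁴ + 3⁴ + 0⁴ + 1⁴ = 83
83 = (1,1,0,3)_4 → 1⁴ + 1⁴ + 0⁴ + 3⁴ = 83  — 83 already seen; the sequence cycles without reaching 1.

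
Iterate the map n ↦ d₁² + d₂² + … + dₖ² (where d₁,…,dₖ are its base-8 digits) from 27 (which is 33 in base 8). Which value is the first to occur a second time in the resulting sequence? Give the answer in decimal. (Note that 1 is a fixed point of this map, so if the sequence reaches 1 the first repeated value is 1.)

27 = (3,3)_8 → 3² + 3² = 18
18 = (2,2)_8 → 2² + 2² = 8
8 = (1,0)_8 → 1² + 0² = 1  — reached the fixed point 1.
1 → 1, so 1 is the first repeated value.

1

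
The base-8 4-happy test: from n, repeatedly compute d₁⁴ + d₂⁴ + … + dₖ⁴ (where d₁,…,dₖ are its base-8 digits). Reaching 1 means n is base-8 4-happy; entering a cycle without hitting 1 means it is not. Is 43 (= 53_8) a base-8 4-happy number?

43 = (5,3)_8 → 5⁴ + 3⁴ = 625 + 81 = 706
706 = (1,3,0,2)_8 → 1⁴ + 3⁴ + 0⁴ + 2⁴ = 1 + 81 + 0 + 16 = 98
98 = (1,4,2)_8 → 1⁴ + 4⁴ + 2⁴ = 1 + 256 + 16 = 273
273 = (4,2,1)_8 → 4⁴ + 2⁴ + 1⁴ = 256 + 16 + 1 = 273  — 273 already seen; the sequence cycles without reaching 1.

not base-8 4-happy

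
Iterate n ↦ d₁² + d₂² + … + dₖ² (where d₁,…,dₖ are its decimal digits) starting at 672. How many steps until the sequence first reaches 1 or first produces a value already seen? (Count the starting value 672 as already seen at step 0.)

672 → 6² + 7² + 2² = 89
89 → 8² + 9² = 145
145 → 1² + 4² + 5² = 42
42 → 4² + 2² = 20
20 → 2² + 0² = 4
4 → 4² = 16
16 → 1² + 6² = 37
37 → 3² + 7² = 58
58 → 5² + 8² = 89  — 89 repeats.
That took 9 steps.

9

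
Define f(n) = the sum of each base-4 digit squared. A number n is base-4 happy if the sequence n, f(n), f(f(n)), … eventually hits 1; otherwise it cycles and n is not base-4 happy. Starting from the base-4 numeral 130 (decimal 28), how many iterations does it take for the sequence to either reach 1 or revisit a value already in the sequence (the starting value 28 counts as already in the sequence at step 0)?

28 = (1,3,0)_4 → 1² + 3² + 0² = 10
10 = (2,2)_4 → 2² + 2² = 8
8 = (2,0)_4 → 2² + 0² = 4
4 = (1,0)_4 → 1² + 0² = 1  — reached 1.
That took 4 steps.

4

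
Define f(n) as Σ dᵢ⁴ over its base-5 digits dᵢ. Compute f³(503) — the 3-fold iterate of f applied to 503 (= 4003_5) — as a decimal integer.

257

503 = (4,0,0,3)_5 → 4⁴ + 0⁴ + 0⁴ + 3⁴ = 337
337 = (2,3,2,2)_5 → 2⁴ + 3⁴ + 2⁴ + 2⁴ = 129
129 = (1,0,0,4)_5 → 1⁴ + 0⁴ + 0⁴ + 4⁴ = 257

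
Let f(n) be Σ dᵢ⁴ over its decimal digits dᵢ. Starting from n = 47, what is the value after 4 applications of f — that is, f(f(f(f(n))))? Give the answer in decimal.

47 → 4⁴ + 7⁴ = 2657
2657 → 2⁴ + 6⁴ + 5⁴ + 7⁴ = 4338
4338 → 4⁴ + 3⁴ + 3⁴ + 8⁴ = 4514
4514 → 4⁴ + 5⁴ + 1⁴ + 4⁴ = 1138

1138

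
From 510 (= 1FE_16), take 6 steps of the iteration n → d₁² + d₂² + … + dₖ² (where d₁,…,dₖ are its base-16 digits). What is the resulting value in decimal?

170

510 = (1,15,14)_16 → 1² + 15² + 14² = 422
422 = (1,10,6)_16 → 1² + 10² + 6² = 137
137 = (8,9)_16 → 8² + 9² = 145
145 = (9,1)_16 → 9² + 1² = 82
82 = (5,2)_16 → 5² + 2² = 29
29 = (1,13)_16 → 1² + 13² = 170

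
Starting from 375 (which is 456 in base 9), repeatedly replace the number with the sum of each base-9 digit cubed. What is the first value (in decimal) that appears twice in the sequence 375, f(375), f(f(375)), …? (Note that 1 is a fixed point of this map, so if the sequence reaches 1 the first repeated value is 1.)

375 = (4,5,6)_9 → 4³ + 5³ + 6³ = 64 + 125 + 216 = 405
405 = (5,0,0)_9 → 5³ + 0³ + 0³ = 125 + 0 + 0 = 125
125 = (1,4,8)_9 → 1³ + 4³ + 8³ = 1 + 64 + 512 = 577
577 = (7,1,1)_9 → 7³ + 1³ + 1³ = 343 + 1 + 1 = 345
345 = (4,2,3)_9 → 4³ + 2³ + 3³ = 64 + 8 + 27 = 99
99 = (1,2,0)_9 → 1³ + 2³ + 0³ = 1 + 8 + 0 = 9
9 = (1,0)_9 → 1³ + 0³ = 1 + 0 = 1  — reached the fixed point 1.
1 → 1, so 1 is the first repeated value.

1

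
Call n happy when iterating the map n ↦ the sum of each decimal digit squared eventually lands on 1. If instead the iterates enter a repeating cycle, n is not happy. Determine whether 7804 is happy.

happy

7804 → 7² + 8² + 0² + 4² = 129
129 → 1² + 2² + 9² = 86
86 → 8² + 6² = 100
100 → 1² + 0² + 0² = 1  — reached 1.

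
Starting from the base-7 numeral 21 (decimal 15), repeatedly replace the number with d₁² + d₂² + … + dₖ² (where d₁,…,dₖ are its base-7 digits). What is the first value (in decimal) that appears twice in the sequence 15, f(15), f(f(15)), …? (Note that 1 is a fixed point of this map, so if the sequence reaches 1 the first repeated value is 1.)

15 = (2,1)_7 → 2² + 1² = 4 + 1 = 5
5 = (5)_7 → 5² = 25
25 = (3,4)_7 → 3² + 4² = 9 + 16 = 25  — 25 already appeared earlier.

25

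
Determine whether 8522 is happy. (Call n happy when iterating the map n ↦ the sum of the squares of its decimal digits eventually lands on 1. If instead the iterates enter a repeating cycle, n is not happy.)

8522 → 8² + 5² + 2² + 2² = 64 + 25 + 4 + 4 = 97
97 → 9² + 7² = 81 + 49 = 130
130 → 1² + 3² + 0² = 1 + 9 + 0 = 10
10 → 1² + 0² = 1 + 0 = 1  — reached 1.

happy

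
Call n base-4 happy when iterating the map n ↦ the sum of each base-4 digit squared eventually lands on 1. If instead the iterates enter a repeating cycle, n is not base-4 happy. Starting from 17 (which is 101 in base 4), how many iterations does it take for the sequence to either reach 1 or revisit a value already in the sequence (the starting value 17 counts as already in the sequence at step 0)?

3

17 = (1,0,1)_4 → 1² + 0² + 1² = 1 + 0 + 1 = 2
2 = (2)_4 → 2² = 4
4 = (1,0)_4 → 1² + 0² = 1 + 0 = 1  — reached 1.
That took 3 steps.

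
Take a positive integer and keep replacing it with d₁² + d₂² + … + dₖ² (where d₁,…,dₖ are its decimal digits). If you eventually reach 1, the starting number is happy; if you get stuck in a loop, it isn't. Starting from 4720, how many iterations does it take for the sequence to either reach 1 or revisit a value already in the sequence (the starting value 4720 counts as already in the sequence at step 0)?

4720 → 69
69 → 117
117 → 51
51 → 26
26 → 40
40 → 16
16 → 37
37 → 58
58 → 89
89 → 145
145 → 42
42 → 20
20 → 4
4 → 16  — 16 repeats.
That took 14 steps.

14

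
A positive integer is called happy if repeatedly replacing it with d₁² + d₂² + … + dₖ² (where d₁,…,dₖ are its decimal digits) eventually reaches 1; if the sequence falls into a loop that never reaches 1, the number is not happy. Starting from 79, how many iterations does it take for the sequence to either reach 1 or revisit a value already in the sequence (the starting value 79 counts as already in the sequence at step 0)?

3

79 → 7² + 9² = 49 + 81 = 130
130 → 1² + 3² + 0² = 1 + 9 + 0 = 10
10 → 1² + 0² = 1 + 0 = 1  — reached 1.
That took 3 steps.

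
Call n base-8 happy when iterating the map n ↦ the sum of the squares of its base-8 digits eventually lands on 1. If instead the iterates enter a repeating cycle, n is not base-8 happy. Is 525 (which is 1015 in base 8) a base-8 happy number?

525 = (1,0,1,5)_8 → 27
27 = (3,3)_8 → 18
18 = (2,2)_8 → 8
8 = (1,0)_8 → 1  — reached 1.

base-8 happy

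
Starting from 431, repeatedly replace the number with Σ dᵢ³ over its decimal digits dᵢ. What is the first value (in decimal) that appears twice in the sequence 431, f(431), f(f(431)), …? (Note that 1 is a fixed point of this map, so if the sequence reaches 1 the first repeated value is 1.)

371

431 → 4³ + 3³ + 1³ = 92
92 → 9³ + 2³ = 737
737 → 7³ + 3³ + 7³ = 713
713 → 7³ + 1³ + 3³ = 371
371 → 3³ + 7³ + 1³ = 371  — 371 already appeared earlier.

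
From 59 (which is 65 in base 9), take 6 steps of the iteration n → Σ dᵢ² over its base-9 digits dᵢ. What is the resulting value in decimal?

89

59 = (6,5)_9 → 6² + 5² = 36 + 25 = 61
61 = (6,7)_9 → 6² + 7² = 36 + 49 = 85
85 = (1,0,4)_9 → 1² + 0² + 4² = 1 + 0 + 16 = 17
17 = (1,8)_9 → 1² + 8² = 1 + 64 = 65
65 = (7,2)_9 → 7² + 2² = 49 + 4 = 53
53 = (5,8)_9 → 5² + 8² = 25 + 64 = 89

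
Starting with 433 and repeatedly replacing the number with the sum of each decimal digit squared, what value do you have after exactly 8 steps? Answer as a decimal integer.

433 → 4² + 3² + 3² = 16 + 9 + 9 = 34
34 → 3² + 4² = 9 + 16 = 25
25 → 2² + 5² = 4 + 25 = 29
29 → 2² + 9² = 4 + 81 = 85
85 → 8² + 5² = 64 + 25 = 89
89 → 8² + 9² = 64 + 81 = 145
145 → 1² + 4² + 5² = 1 + 16 + 25 = 42
42 → 4² + 2² = 16 + 4 = 20

20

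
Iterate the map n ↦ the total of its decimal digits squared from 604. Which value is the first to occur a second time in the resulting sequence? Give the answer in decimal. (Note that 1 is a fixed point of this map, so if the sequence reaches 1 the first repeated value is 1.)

89

604 → 6² + 0² + 4² = 36 + 0 + 16 = 52
52 → 5² + 2² = 25 + 4 = 29
29 → 2² + 9² = 4 + 81 = 85
85 → 8² + 5² = 64 + 25 = 89
89 → 8² + 9² = 64 + 81 = 145
145 → 1² + 4² + 5² = 1 + 16 + 25 = 42
42 → 4² + 2² = 16 + 4 = 20
20 → 2² + 0² = 4 + 0 = 4
4 → 4² = 16
16 → 1² + 6² = 1 + 36 = 37
37 → 3² + 7² = 9 + 49 = 58
58 → 5² + 8² = 25 + 64 = 89  — 89 already appeared earlier.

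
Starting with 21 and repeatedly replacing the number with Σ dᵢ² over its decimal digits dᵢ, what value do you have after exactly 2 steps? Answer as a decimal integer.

25

21 → 2² + 1² = 4 + 1 = 5
5 → 5² = 25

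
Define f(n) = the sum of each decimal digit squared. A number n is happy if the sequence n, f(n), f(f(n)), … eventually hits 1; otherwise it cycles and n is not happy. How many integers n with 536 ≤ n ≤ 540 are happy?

1

536: 536 → 70 → 49 → 97 → 130 → 10 → 1  (reaches 1)
537: 537 → 83 → 73 → 58 → 89 → 145 → 42 → 20 → 4 → 16 → 37 → 58  (repeats 58)
538: 538 → 98 → 145 → 42 → 20 → 4 → 16 → 37 → 58 → 89 → 145  (repeats 145)
539: 539 → 115 → 27 → 53 → 34 → 25 → 29 → 85 → 89 → 145 → 42 → 20 → 4 → 16 → 37 → 58 → 89  (repeats 89)
540: 540 → 41 → 17 → 50 → 25 → 29 → 85 → 89 → 145 → 42 → 20 → 4 → 16 → 37 → 58 → 89  (repeats 89)
happy: 536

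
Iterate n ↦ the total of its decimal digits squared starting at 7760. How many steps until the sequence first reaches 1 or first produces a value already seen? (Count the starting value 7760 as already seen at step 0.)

12

7760 → 7² + 7² + 6² + 0² = 134
134 → 1² + 3² + 4² = 26
26 → 2² + 6² = 40
40 → 4² + 0² = 16
16 → 1² + 6² = 37
37 → 3² + 7² = 58
58 → 5² + 8² = 89
89 → 8² + 9² = 145
145 → 1² + 4² + 5² = 42
42 → 4² + 2² = 20
20 → 2² + 0² = 4
4 → 4² = 16  — 16 repeats.
That took 12 steps.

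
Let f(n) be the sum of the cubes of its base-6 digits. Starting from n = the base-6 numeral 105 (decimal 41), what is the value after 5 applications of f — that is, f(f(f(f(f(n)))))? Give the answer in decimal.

62

41 = (1,0,5)_6 → 1³ + 0³ + 5³ = 1 + 0 + 125 = 126
126 = (3,3,0)_6 → 3³ + 3³ + 0³ = 27 + 27 + 0 = 54
54 = (1,3,0)_6 → 1³ + 3³ + 0³ = 1 + 27 + 0 = 28
28 = (4,4)_6 → 4³ + 4³ = 64 + 64 = 128
128 = (3,3,2)_6 → 3³ + 3³ + 2³ = 27 + 27 + 8 = 62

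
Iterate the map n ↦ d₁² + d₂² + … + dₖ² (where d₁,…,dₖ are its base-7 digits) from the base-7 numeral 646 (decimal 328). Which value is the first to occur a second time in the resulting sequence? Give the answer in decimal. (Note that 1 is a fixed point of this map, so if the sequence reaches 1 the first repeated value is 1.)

10

328 = (6,4,6)_7 → 6² + 4² + 6² = 88
88 = (1,5,4)_7 → 1² + 5² + 4² = 42
42 = (6,0)_7 → 6² + 0² = 36
36 = (5,1)_7 → 5² + 1² = 26
26 = (3,5)_7 → 3² + 5² = 34
34 = (4,6)_7 → 4² + 6² = 52
52 = (1,0,3)_7 → 1² + 0² + 3² = 10
10 = (1,3)_7 → 1² + 3² = 10  — 10 already appeared earlier.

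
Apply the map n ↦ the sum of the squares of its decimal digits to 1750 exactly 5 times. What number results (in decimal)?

1750 → 1² + 7² + 5² + 0² = 1 + 49 + 25 + 0 = 75
75 → 7² + 5² = 49 + 25 = 74
74 → 7² + 4² = 49 + 16 = 65
65 → 6² + 5² = 36 + 25 = 61
61 → 6² + 1² = 36 + 1 = 37

37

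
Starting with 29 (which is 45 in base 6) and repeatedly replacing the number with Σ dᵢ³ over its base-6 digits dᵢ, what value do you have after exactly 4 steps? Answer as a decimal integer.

29 = (4,5)_6 → 4³ + 5³ = 189
189 = (5,1,3)_6 → 5³ + 1³ + 3³ = 153
153 = (4,1,3)_6 → 4³ + 1³ + 3³ = 92
92 = (2,3,2)_6 → 2³ + 3³ + 2³ = 43

43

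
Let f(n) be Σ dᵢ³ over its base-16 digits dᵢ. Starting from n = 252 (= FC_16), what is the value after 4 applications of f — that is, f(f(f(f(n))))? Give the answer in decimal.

1737

252 = (15,12)_16 → 15³ + 12³ = 5103
5103 = (1,3,14,15)_16 → 1³ + 3³ + 14³ + 15³ = 6147
6147 = (1,8,0,3)_16 → 1³ + 8³ + 0³ + 3³ = 540
540 = (2,1,12)_16 → 2³ + 1³ + 12³ = 1737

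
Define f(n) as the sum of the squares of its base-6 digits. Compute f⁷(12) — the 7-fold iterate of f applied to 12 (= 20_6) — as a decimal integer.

12 = (2,0)_6 → 2² + 0² = 4
4 = (4)_6 → 4² = 16
16 = (2,4)_6 → 2² + 4² = 20
20 = (3,2)_6 → 3² + 2² = 13
13 = (2,1)_6 → 2² + 1² = 5
5 = (5)_6 → 5² = 25
25 = (4,1)_6 → 4² + 1² = 17

17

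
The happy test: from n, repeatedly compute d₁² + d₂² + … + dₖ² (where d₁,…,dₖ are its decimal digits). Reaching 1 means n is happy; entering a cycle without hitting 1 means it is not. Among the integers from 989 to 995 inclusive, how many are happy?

1

989: 989 → 226 → 44 → 32 → 13 → 10 → 1  — happy
990: 990 → 162 → 41 → 17 → 50 → 25 → 29 → 85 → 89 → 145 → 42 → 20 → 4 → 16 → 37 → 58 → 89  — not happy
991: 991 → 163 → 46 → 52 → 29 → 85 → 89 → 145 → 42 → 20 → 4 → 16 → 37 → 58 → 89  — not happy
992: 992 → 166 → 73 → 58 → 89 → 145 → 42 → 20 → 4 → 16 → 37 → 58  — not happy
993: 993 → 171 → 51 → 26 → 40 → 16 → 37 → 58 → 89 → 145 → 42 → 20 → 4 → 16  — not happy
994: 994 → 178 → 114 → 18 → 65 → 61 → 37 → 58 → 89 → 145 → 42 → 20 → 4 → 16 → 37  — not happy
995: 995 → 187 → 114 → 18 → 65 → 61 → 37 → 58 → 89 → 145 → 42 → 20 → 4 → 16 → 37  — not happy
happy: 989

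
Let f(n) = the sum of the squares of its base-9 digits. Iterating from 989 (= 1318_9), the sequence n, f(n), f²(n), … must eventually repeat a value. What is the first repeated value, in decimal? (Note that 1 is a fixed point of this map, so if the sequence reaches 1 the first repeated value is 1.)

65

989 = (1,3,1,8)_9 → 1² + 3² + 1² + 8² = 75
75 = (8,3)_9 → 8² + 3² = 73
73 = (8,1)_9 → 8² + 1² = 65
65 = (7,2)_9 → 7² + 2² = 53
53 = (5,8)_9 → 5² + 8² = 89
89 = (1,0,8)_9 → 1² + 0² + 8² = 65  — 65 already appeared earlier.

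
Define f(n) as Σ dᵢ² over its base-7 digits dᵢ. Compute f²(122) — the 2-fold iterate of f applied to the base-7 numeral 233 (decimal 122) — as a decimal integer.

122 = (2,3,3)_7 → 2² + 3² + 3² = 22
22 = (3,1)_7 → 3² + 1² = 10

10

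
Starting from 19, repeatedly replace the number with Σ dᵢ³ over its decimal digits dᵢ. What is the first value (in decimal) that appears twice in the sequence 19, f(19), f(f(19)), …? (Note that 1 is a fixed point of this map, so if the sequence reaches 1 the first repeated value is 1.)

19 → 1³ + 9³ = 1 + 729 = 730
730 → 7³ + 3³ + 0³ = 343 + 27 + 0 = 370
370 → 3³ + 7³ + 0³ = 27 + 343 + 0 = 370  — 370 already appeared earlier.

370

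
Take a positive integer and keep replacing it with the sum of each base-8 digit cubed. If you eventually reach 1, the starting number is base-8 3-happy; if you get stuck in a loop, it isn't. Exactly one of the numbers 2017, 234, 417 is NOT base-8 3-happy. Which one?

2017: 2017 → 435 → 459 → 371 → 368 → 341 → 258 → 72 → 2 → 8 → 1  — reaches 1 (base-8 3-happy)
234: 234 → 160 → 72 → 2 → 8 → 1  — reaches 1 (base-8 3-happy)
417: 417 → 281 → 92 → 92  — repeats 92 (not base-8 3-happy)

417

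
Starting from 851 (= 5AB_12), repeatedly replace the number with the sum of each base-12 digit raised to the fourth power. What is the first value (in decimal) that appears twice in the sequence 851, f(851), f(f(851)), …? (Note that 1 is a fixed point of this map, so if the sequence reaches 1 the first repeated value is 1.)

20016

851 = (5,10,11)_12 → 5⁴ + 10⁴ + 11⁴ = 625 + 10000 + 14641 = 25266
25266 = (1,2,7,5,6)_12 → 1⁴ + 2⁴ + 7⁴ + 5⁴ + 6⁴ = 1 + 16 + 2401 + 625 + 1296 = 4339
4339 = (2,6,1,7)_12 → 2⁴ + 6⁴ + 1⁴ + 7⁴ = 16 + 1296 + 1 + 2401 = 3714
3714 = (2,1,9,6)_12 → 2⁴ + 1⁴ + 9⁴ + 6⁴ = 16 + 1 + 6561 + 1296 = 7874
7874 = (4,6,8,2)_12 → 4⁴ + 6⁴ + 8⁴ + 2⁴ = 256 + 1296 + 4096 + 16 = 5664
5664 = (3,3,4,0)_12 → 3⁴ + 3⁴ + 4⁴ + 0⁴ = 81 + 81 + 256 + 0 = 418
418 = (2,10,10)_12 → 2⁴ + 10⁴ + 10⁴ = 16 + 10000 + 10000 = 20016
20016 = (11,7,0,0)_12 → 11⁴ + 7⁴ + 0⁴ + 0⁴ = 14641 + 2401 + 0 + 0 = 17042
17042 = (9,10,4,2)_12 → 9⁴ + 10⁴ + 4⁴ + 2⁴ = 6561 + 10000 + 256 + 16 = 16833
16833 = (9,8,10,9)_12 → 9⁴ + 8⁴ + 10⁴ + 9⁴ = 6561 + 4096 + 10000 + 6561 = 27218
27218 = (1,3,9,0,2)_12 → 1⁴ + 3⁴ + 9⁴ + 0⁴ + 2⁴ = 1 + 81 + 6561 + 0 + 16 = 6659
6659 = (3,10,2,11)_12 → 3⁴ + 10⁴ + 2⁴ + 11⁴ = 81 + 10000 + 16 + 14641 = 24738
24738 = (1,2,3,9,6)_12 → 1⁴ + 2⁴ + 3⁴ + 9⁴ + 6⁴ = 1 + 16 + 81 + 6561 + 1296 = 7955
7955 = (4,7,2,11)_12 → 4⁴ + 7⁴ + 2⁴ + 11⁴ = 256 + 2401 + 16 + 14641 = 17314
17314 = (10,0,2,10)_12 → 10⁴ + 0⁴ + 2⁴ + 10⁴ = 10000 + 0 + 16 + 10000 = 20016  — 20016 already appeared earlier.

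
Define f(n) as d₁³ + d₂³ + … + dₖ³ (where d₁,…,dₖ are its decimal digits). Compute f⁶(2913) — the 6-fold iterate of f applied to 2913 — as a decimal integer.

2913 → 2³ + 9³ + 1³ + 3³ = 765
765 → 7³ + 6³ + 5³ = 684
684 → 6³ + 8³ + 4³ = 792
792 → 7³ + 9³ + 2³ = 1080
1080 → 1³ + 0³ + 8³ + 0³ = 513
513 → 5³ + 1³ + 3³ = 153

153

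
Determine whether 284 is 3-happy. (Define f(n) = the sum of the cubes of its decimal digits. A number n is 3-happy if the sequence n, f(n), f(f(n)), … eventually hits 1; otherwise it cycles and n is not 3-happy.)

not 3-happy

284 → 2³ + 8³ + 4³ = 584
584 → 5³ + 8³ + 4³ = 701
701 → 7³ + 0³ + 1³ = 344
344 → 3³ + 4³ + 4³ = 155
155 → 1³ + 5³ + 5³ = 251
251 → 2³ + 5³ + 1³ = 134
134 → 1³ + 3³ + 4³ = 92
92 → 9³ + 2³ = 737
737 → 7³ + 3³ + 7³ = 713
713 → 7³ + 1³ + 3³ = 371
371 → 3³ + 7³ + 1³ = 371  — 371 already seen; the sequence cycles without reaching 1.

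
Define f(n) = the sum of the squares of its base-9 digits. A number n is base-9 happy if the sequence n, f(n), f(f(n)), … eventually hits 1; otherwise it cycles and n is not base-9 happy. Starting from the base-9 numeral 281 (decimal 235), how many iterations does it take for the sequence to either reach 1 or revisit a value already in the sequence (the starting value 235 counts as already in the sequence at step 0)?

7

235 = (2,8,1)_9 → 2² + 8² + 1² = 4 + 64 + 1 = 69
69 = (7,6)_9 → 7² + 6² = 49 + 36 = 85
85 = (1,0,4)_9 → 1² + 0² + 4² = 1 + 0 + 16 = 17
17 = (1,8)_9 → 1² + 8² = 1 + 64 = 65
65 = (7,2)_9 → 7² + 2² = 49 + 4 = 53
53 = (5,8)_9 → 5² + 8² = 25 + 64 = 89
89 = (1,0,8)_9 → 1² + 0² + 8² = 1 + 0 + 64 = 65  — 65 repeats.
That took 7 steps.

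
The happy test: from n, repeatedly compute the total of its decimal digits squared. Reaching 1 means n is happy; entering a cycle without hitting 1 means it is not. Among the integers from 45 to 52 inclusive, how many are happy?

1

45: 45 → 41 → 17 → 50 → 25 → 29 → 85 → 89 → 145 → 42 → 20 → 4 → 16 → 37 → 58 → 89  — not happy
46: 46 → 52 → 29 → 85 → 89 → 145 → 42 → 20 → 4 → 16 → 37 → 58 → 89  — not happy
47: 47 → 65 → 61 → 37 → 58 → 89 → 145 → 42 → 20 → 4 → 16 → 37  — not happy
48: 48 → 80 → 64 → 52 → 29 → 85 → 89 → 145 → 42 → 20 → 4 → 16 → 37 → 58 → 89  — not happy
49: 49 → 97 → 130 → 10 → 1  — happy
50: 50 → 25 → 29 → 85 → 89 → 145 → 42 → 20 → 4 → 16 → 37 → 58 → 89  — not happy
51: 51 → 26 → 40 → 16 → 37 → 58 → 89 → 145 → 42 → 20 → 4 → 16  — not happy
52: 52 → 29 → 85 → 89 → 145 → 42 → 20 → 4 → 16 → 37 → 58 → 89  — not happy
happy: 49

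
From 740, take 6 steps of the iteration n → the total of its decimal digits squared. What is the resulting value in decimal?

740 → 7² + 4² + 0² = 49 + 16 + 0 = 65
65 → 6² + 5² = 36 + 25 = 61
61 → 6² + 1² = 36 + 1 = 37
37 → 3² + 7² = 9 + 49 = 58
58 → 5² + 8² = 25 + 64 = 89
89 → 8² + 9² = 64 + 81 = 145

145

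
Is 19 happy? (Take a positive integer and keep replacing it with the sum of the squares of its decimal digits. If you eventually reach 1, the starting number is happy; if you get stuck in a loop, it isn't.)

19 → 1² + 9² = 1 + 81 = 82
82 → 8² + 2² = 64 + 4 = 68
68 → 6² + 8² = 36 + 64 = 100
100 → 1² + 0² + 0² = 1 + 0 + 0 = 1  — reached 1.

happy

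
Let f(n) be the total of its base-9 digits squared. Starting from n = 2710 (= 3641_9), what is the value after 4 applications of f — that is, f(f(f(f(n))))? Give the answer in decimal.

36

2710 = (3,6,4,1)_9 → 3² + 6² + 4² + 1² = 9 + 36 + 16 + 1 = 62
62 = (6,8)_9 → 6² + 8² = 36 + 64 = 100
100 = (1,2,1)_9 → 1² + 2² + 1² = 1 + 4 + 1 = 6
6 = (6)_9 → 6² = 36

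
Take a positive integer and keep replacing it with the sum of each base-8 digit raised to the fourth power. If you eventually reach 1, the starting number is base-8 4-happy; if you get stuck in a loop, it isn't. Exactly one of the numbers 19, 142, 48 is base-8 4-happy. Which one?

48

19: 19 → 97 → 258 → 272 → 272  — repeats 272 (not base-8 4-happy)
142: 142 → 1313 → 529 → 18 → 32 → 256 → 256  — repeats 256 (not base-8 4-happy)
48: 48 → 1296 → 288 → 512 → 1  — reaches 1 (base-8 4-happy)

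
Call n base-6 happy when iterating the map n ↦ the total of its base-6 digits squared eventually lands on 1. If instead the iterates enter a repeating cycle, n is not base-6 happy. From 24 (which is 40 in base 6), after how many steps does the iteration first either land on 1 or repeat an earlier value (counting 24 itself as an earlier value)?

10

24 = (4,0)_6 → 4² + 0² = 16
16 = (2,4)_6 → 2² + 4² = 20
20 = (3,2)_6 → 3² + 2² = 13
13 = (2,1)_6 → 2² + 1² = 5
5 = (5)_6 → 5² = 25
25 = (4,1)_6 → 4² + 1² = 17
17 = (2,5)_6 → 2² + 5² = 29
29 = (4,5)_6 → 4² + 5² = 41
41 = (1,0,5)_6 → 1² + 0² + 5² = 26
26 = (4,2)_6 → 4² + 2² = 20  — 20 repeats.
That took 10 steps.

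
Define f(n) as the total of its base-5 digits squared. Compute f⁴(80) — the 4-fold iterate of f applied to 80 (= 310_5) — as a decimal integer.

80 = (3,1,0)_5 → 10
10 = (2,0)_5 → 4
4 = (4)_5 → 16
16 = (3,1)_5 → 10

10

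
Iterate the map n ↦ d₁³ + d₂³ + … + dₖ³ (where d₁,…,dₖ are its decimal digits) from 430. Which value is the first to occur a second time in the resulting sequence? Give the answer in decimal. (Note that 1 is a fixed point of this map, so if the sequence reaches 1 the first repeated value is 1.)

370

430 → 4³ + 3³ + 0³ = 91
91 → 9³ + 1³ = 730
730 → 7³ + 3³ + 0³ = 370
370 → 3³ + 7³ + 0³ = 370  — 370 already appeared earlier.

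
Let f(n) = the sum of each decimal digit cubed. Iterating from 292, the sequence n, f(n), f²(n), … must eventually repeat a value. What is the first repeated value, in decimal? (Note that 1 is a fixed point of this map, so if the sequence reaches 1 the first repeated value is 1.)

292 → 2³ + 9³ + 2³ = 8 + 729 + 8 = 745
745 → 7³ + 4³ + 5³ = 343 + 64 + 125 = 532
532 → 5³ + 3³ + 2³ = 125 + 27 + 8 = 160
160 → 1³ + 6³ + 0³ = 1 + 216 + 0 = 217
217 → 2³ + 1³ + 7³ = 8 + 1 + 343 = 352
352 → 3³ + 5³ + 2³ = 27 + 125 + 8 = 160  — 160 already appeared earlier.

160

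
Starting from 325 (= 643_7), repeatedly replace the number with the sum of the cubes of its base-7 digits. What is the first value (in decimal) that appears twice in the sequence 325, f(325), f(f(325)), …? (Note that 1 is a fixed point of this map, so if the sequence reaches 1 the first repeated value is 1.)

1

325 = (6,4,3)_7 → 307
307 = (6,1,6)_7 → 433
433 = (1,1,5,6)_7 → 343
343 = (1,0,0,0)_7 → 1  — reached the fixed point 1.
1 → 1, so 1 is the first repeated value.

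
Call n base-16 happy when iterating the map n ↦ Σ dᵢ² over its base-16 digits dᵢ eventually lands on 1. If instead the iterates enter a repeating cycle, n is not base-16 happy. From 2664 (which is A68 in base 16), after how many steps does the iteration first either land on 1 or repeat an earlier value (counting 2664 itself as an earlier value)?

9

2664 = (10,6,8)_16 → 10² + 6² + 8² = 100 + 36 + 64 = 200
200 = (12,8)_16 → 12² + 8² = 144 + 64 = 208
208 = (13,0)_16 → 13² + 0² = 169 + 0 = 169
169 = (10,9)_16 → 10² + 9² = 100 + 81 = 181
181 = (11,5)_16 → 11² + 5² = 121 + 25 = 146
146 = (9,2)_16 → 9² + 2² = 81 + 4 = 85
85 = (5,5)_16 → 5² + 5² = 25 + 25 = 50
50 = (3,2)_16 → 3² + 2² = 9 + 4 = 13
13 = (13)_16 → 13² = 169  — 169 repeats.
That took 9 steps.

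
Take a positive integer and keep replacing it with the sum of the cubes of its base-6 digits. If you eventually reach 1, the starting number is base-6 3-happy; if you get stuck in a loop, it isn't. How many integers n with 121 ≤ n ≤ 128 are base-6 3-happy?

121: 121 → 36 → 1  — base-6 3-happy
122: 122 → 43 → 3 → 27 → 91 → 36 → 1  — base-6 3-happy
123: 123 → 62 → 73 → 9 → 28 → 128 → 62  — not base-6 3-happy
124: 124 → 99 → 99  — not base-6 3-happy
125: 125 → 160 → 136 → 155 → 190 → 190  — not base-6 3-happy
126: 126 → 54 → 28 → 128 → 62 → 73 → 9 → 28  — not base-6 3-happy
127: 127 → 55 → 29 → 189 → 153 → 92 → 43 → 3 → 27 → 91 → 36 → 1  — base-6 3-happy
128: 128 → 62 → 73 → 9 → 28 → 128  — not base-6 3-happy
base-6 3-happy: 121, 122, 127

3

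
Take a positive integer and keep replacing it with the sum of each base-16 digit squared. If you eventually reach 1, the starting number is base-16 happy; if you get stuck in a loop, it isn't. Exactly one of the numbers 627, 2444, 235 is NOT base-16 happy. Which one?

627

627: 627 → 62 → 205 → 313 → 91 → 146 → 85 → 50 → 13 → 169 → 181 → 146  — repeats 146 (not base-16 happy)
2444: 2444 → 289 → 6 → 36 → 20 → 17 → 2 → 4 → 16 → 1  — reaches 1 (base-16 happy)
235: 235 → 317 → 179 → 130 → 68 → 32 → 4 → 16 → 1  — reaches 1 (base-16 happy)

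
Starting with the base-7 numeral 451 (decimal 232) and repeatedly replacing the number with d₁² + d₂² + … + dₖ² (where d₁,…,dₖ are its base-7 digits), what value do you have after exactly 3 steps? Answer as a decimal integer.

26

232 = (4,5,1)_7 → 42
42 = (6,0)_7 → 36
36 = (5,1)_7 → 26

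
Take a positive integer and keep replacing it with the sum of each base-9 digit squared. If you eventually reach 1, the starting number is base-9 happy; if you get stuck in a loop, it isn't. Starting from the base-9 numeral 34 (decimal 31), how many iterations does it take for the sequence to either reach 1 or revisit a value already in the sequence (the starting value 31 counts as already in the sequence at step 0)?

31 = (3,4)_9 → 3² + 4² = 25
25 = (2,7)_9 → 2² + 7² = 53
53 = (5,8)_9 → 5² + 8² = 89
89 = (1,0,8)_9 → 1² + 0² + 8² = 65
65 = (7,2)_9 → 7² + 2² = 53  — 53 repeats.
That took 5 steps.

5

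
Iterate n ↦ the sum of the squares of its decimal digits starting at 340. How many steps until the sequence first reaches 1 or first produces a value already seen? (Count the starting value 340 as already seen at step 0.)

12

340 → 3² + 4² + 0² = 25
25 → 2² + 5² = 29
29 → 2² + 9² = 85
85 → 8² + 5² = 89
89 → 8² + 9² = 145
145 → 1² + 4² + 5² = 42
42 → 4² + 2² = 20
20 → 2² + 0² = 4
4 → 4² = 16
16 → 1² + 6² = 37
37 → 3² + 7² = 58
58 → 5² + 8² = 89  — 89 repeats.
That took 12 steps.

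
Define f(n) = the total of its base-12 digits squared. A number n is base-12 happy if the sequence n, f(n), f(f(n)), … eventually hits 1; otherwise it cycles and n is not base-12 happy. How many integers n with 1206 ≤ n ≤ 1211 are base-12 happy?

1206: 1206 → 116 → 145 → 2 → 4 → 16 → 17 → 26 → 8 → 64 → 41 → 34 → 104 → 128 → 164 → 66 → 61 → 26  (repeats 26)
1207: 1207 → 129 → 181 → 11 → 121 → 101 → 89 → 74 → 40 → 25 → 5 → 25  (repeats 25)
1208: 1208 → 144 → 1  (reaches 1)
1209: 1209 → 161 → 27 → 13 → 2 → 4 → 16 → 17 → 26 → 8 → 64 → 41 → 34 → 104 → 128 → 164 → 66 → 61 → 26  (repeats 26)
1210: 1210 → 180 → 10 → 100 → 80 → 100  (repeats 100)
1211: 1211 → 201 → 98 → 68 → 89 → 74 → 40 → 25 → 5 → 25  (repeats 25)
base-12 happy: 1208

1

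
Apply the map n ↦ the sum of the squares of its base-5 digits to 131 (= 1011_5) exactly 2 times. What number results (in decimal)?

131 = (1,0,1,1)_5 → 1² + 0² + 1² + 1² = 3
3 = (3)_5 → 3² = 9

9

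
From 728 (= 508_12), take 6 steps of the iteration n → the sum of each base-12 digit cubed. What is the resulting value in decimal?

728 = (5,0,8)_12 → 637
637 = (4,5,1)_12 → 190
190 = (1,3,10)_12 → 1028
1028 = (7,1,8)_12 → 856
856 = (5,11,4)_12 → 1520
1520 = (10,6,8)_12 → 1728

1728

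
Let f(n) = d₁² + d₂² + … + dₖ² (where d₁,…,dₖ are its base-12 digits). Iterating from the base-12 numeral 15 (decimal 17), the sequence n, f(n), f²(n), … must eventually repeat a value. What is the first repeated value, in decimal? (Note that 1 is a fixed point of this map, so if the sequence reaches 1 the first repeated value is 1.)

17 = (1,5)_12 → 1² + 5² = 26
26 = (2,2)_12 → 2² + 2² = 8
8 = (8)_12 → 8² = 64
64 = (5,4)_12 → 5² + 4² = 41
41 = (3,5)_12 → 3² + 5² = 34
34 = (2,10)_12 → 2² + 10² = 104
104 = (8,8)_12 → 8² + 8² = 128
128 = (10,8)_12 → 10² + 8² = 164
164 = (1,1,8)_12 → 1² + 1² + 8² = 66
66 = (5,6)_12 → 5² + 6² = 61
61 = (5,1)_12 → 5² + 1² = 26  — 26 already appeared earlier.

26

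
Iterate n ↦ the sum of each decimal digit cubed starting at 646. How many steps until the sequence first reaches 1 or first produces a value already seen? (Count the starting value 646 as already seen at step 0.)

5

646 → 6³ + 4³ + 6³ = 216 + 64 + 216 = 496
496 → 4³ + 9³ + 6³ = 64 + 729 + 216 = 1009
1009 → 1³ + 0³ + 0³ + 9³ = 1 + 0 + 0 + 729 = 730
730 → 7³ + 3³ + 0³ = 343 + 27 + 0 = 370
370 → 3³ + 7³ + 0³ = 27 + 343 + 0 = 370  — 370 repeats.
That took 5 steps.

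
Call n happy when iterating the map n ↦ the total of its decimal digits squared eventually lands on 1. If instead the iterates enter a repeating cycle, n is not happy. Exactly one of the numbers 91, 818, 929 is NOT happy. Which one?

929

91: 91 → 82 → 68 → 100 → 1  — reaches 1 (happy)
818: 818 → 129 → 86 → 100 → 1  — reaches 1 (happy)
929: 929 → 166 → 73 → 58 → 89 → 145 → 42 → 20 → 4 → 16 → 37 → 58  — repeats 58 (not happy)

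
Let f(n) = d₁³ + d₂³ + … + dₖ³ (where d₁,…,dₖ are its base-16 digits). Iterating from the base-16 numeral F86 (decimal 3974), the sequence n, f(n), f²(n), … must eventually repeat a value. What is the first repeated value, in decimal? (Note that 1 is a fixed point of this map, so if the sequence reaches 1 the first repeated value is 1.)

3974 = (15,8,6)_16 → 15³ + 8³ + 6³ = 3375 + 512 + 216 = 4103
4103 = (1,0,0,7)_16 → 1³ + 0³ + 0³ + 7³ = 1 + 0 + 0 + 343 = 344
344 = (1,5,8)_16 → 1³ + 5³ + 8³ = 1 + 125 + 512 = 638
638 = (2,7,14)_16 → 2³ + 7³ + 14³ = 8 + 343 + 2744 = 3095
3095 = (12,1,7)_16 → 12³ + 1³ + 7³ = 1728 + 1 + 343 = 2072
2072 = (8,1,8)_16 → 8³ + 1³ + 8³ = 512 + 1 + 512 = 1025
1025 = (4,0,1)_16 → 4³ + 0³ + 1³ = 64 + 0 + 1 = 65
65 = (4,1)_16 → 4³ + 1³ = 64 + 1 = 65  — 65 already appeared earlier.

65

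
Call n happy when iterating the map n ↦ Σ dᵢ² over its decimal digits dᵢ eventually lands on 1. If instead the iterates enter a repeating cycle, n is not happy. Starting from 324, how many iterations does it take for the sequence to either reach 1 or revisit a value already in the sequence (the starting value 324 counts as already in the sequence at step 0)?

324 → 3² + 2² + 4² = 29
29 → 2² + 9² = 85
85 → 8² + 5² = 89
89 → 8² + 9² = 145
145 → 1² + 4² + 5² = 42
42 → 4² + 2² = 20
20 → 2² + 0² = 4
4 → 4² = 16
16 → 1² + 6² = 37
37 → 3² + 7² = 58
58 → 5² + 8² = 89  — 89 repeats.
That took 11 steps.

11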